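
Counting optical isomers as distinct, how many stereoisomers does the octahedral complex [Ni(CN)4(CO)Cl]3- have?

Working through the distinct placements yields 2 geometric isomers: CO and Cl mutually trans; CO and Cl mutually cis.
Each arrangement has an internal mirror plane or centre of symmetry, so none is chiral.

2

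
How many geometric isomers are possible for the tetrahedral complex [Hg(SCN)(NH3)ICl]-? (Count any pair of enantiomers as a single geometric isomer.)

1

In a tetrahedral complex all four positions are equivalent and every pair of ligands is adjacent — there is no cis/trans distinction.
Only one geometric arrangement is possible; it has no improper symmetry element, so it exists as a pair of enantiomers (2 stereoisomers).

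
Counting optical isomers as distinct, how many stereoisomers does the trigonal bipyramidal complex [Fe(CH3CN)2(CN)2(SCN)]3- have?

Placing the ligands in turn and identifying arrangements related by rotation or reflection leaves 5 distinct geometric isomers.
One of these lacks any improper symmetry element and so occurs as an enantiomeric pair, giving 5 + 1 = 6 stereoisomers in total.

6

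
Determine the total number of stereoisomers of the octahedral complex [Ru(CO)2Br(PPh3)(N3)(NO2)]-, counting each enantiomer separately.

The six octahedral sites form three mutually perpendicular trans pairs.
Exhaustive case analysis gives 9 geometric isomers.
Of these, 6 lack any improper symmetry element and so occur as enantiomeric pairs, giving 9 + 6 = 15 stereoisomers in total.

15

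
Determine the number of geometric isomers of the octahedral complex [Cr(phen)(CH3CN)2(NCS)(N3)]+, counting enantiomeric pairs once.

4

In an octahedral complex each vertex has one trans partner and four cis neighbours.
Each phen is bidentate and must span two cis positions.
Working through the distinct placements yields 4 geometric isomers: CH3CN trans; CH3CN cis (3 arrangements, 2 chiral).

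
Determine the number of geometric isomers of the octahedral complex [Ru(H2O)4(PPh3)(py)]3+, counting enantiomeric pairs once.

2

An octahedron has six vertices in three trans pairs; every non-trans pair is cis.
There are 2 geometric isomers: PPh3 and py mutually trans; PPh3 and py mutually cis.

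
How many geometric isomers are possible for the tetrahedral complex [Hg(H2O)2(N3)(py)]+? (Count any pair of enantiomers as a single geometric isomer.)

All four vertices of a tetrahedron are equivalent and mutually adjacent, so cis/trans isomerism cannot arise.
Only one geometric arrangement is possible.

1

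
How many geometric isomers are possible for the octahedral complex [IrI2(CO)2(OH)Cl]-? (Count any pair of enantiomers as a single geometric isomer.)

6

The six octahedral sites form three mutually perpendicular trans pairs.
Systematic placement gives 6 geometric isomers: I cis, CO trans; I trans, CO trans; I cis, CO cis (3 arrangements, 2 chiral); I trans, CO cis.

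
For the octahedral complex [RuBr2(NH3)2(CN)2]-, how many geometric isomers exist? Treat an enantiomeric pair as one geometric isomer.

In an octahedral complex each vertex has one trans partner and four cis neighbours.
The distinct arrangements are (5 in all): Br trans, NH3 trans, CN trans; Br trans, NH3 cis, CN cis; Br cis, NH3 trans, CN cis; Br cis, NH3 cis, CN cis (chiral); Br cis, NH3 cis, CN trans.

5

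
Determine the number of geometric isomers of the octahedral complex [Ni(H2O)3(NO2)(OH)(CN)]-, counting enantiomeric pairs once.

In an octahedral complex each vertex has one trans partner and four cis neighbours.
The distinct arrangements are (4 in all): H2O mer (3 arrangements); H2O fac (chiral).

4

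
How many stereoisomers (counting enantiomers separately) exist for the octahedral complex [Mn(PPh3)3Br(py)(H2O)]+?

In an octahedral complex each vertex has one trans partner and four cis neighbours.
Systematic placement gives 4 geometric isomers: PPh3 mer (3 arrangements); PPh3 fac (chiral).
One of these lacks any improper symmetry element and so occurs as an enantiomeric pair, giving 4 + 1 = 5 stereoisomers in total.

5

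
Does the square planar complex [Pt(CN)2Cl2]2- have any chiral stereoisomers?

no

Systematic placement gives 2 geometric isomers: CN cis; CN trans.
Each arrangement has an internal mirror plane or centre of symmetry, so none is chiral.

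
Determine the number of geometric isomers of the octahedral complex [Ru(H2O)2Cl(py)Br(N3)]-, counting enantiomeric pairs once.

The six octahedral sites form three mutually perpendicular trans pairs.
Exhaustive case analysis gives 9 geometric isomers.

9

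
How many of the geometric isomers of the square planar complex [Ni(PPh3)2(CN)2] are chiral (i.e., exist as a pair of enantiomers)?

A square has two trans pairs of vertices; adjacent vertices are cis.
Working through the distinct placements yields 2 geometric isomers: PPh3 cis; PPh3 trans.
Each arrangement has an internal mirror plane or centre of symmetry, so none is chiral.

0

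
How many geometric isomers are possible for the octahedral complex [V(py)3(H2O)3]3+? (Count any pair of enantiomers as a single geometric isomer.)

The six octahedral sites form three mutually perpendicular trans pairs.
There are 2 geometric isomers: py mer; py fac.

2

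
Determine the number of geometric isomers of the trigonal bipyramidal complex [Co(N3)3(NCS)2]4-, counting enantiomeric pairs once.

A trigonal bipyramid has two axial and three equatorial sites, which are chemically inequivalent.
The distinct arrangements are (3 in all): NCS both equatorial; NCS one axial, one equatorial; NCS both axial.

3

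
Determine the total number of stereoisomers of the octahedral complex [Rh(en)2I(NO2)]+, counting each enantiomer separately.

In an octahedral complex each vertex has one trans partner and four cis neighbours.
Each en is bidentate and must span two cis positions.
Working through the distinct placements yields 2 geometric isomers: I and NO2 mutually trans; I and NO2 mutually cis (chiral).
One of these lacks any improper symmetry element and so occurs as an enantiomeric pair, giving 2 + 1 = 3 stereoisomers in total.

3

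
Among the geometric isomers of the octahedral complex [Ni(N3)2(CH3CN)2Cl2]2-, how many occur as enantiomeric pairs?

The six octahedral sites form three mutually perpendicular trans pairs.
There are 5 geometric isomers: N3 trans, CH3CN trans, Cl trans; N3 cis, CH3CN trans, Cl cis; N3 trans, CH3CN cis, Cl cis; N3 cis, CH3CN cis, Cl cis (chiral); N3 cis, CH3CN cis, Cl trans.
One of these lacks any improper symmetry element and so occurs as an enantiomeric pair, giving 5 + 1 = 6 stereoisomers in total.

1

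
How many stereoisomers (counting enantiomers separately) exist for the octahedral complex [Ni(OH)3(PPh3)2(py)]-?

3

An octahedron has six vertices in three trans pairs; every non-trans pair is cis.
Systematic placement gives 3 geometric isomers: OH mer, PPh3 cis; OH mer, PPh3 trans; OH fac, PPh3 cis.
Each arrangement has an internal mirror plane or centre of symmetry, so none is chiral.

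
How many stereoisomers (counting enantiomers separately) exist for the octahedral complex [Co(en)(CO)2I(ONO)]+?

6

Each en is bidentate and must span two cis positions.
Systematic placement gives 4 geometric isomers: CO trans; CO cis (3 arrangements, 2 chiral).
Of these, 2 lack any improper symmetry element and so occur as enantiomeric pairs, giving 4 + 2 = 6 stereoisomers in total.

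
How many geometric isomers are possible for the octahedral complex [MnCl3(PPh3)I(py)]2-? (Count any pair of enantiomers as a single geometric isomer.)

Systematic placement gives 4 geometric isomers: Cl mer (3 arrangements); Cl fac (chiral).

4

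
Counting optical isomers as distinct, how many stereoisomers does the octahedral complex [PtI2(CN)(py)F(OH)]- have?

15

An octahedron has six vertices in three trans pairs; every non-trans pair is cis.
Exhaustive case analysis gives 9 geometric isomers.
Of these, 6 lack any improper symmetry element and so occur as enantiomeric pairs, giving 9 + 6 = 15 stereoisomers in total.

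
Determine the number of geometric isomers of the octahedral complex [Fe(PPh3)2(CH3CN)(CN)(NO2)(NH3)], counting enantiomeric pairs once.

9

An octahedron has six vertices in three trans pairs; every non-trans pair is cis.
Systematic enumeration (placing each ligand type in turn and discarding arrangements equivalent by rotation or reflection) gives 9 geometric isomers.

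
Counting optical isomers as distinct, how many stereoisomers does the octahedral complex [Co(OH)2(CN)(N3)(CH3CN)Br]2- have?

15

Placing the ligands in turn and identifying arrangements related by rotation or reflection leaves 9 distinct geometric isomers.
Of these, 6 lack any improper symmetry element and so occur as enantiomeric pairs, giving 9 + 6 = 15 stereoisomers in total.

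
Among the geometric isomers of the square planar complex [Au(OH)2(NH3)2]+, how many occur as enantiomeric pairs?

The distinct arrangements are (2 in all): OH cis; OH trans.
Each arrangement has an internal mirror plane or centre of symmetry, so none is chiral.

0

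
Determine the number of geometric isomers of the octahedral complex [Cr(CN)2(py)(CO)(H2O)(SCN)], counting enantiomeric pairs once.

9

Placing the ligands in turn and identifying arrangements related by rotation or reflection leaves 9 distinct geometric isomers.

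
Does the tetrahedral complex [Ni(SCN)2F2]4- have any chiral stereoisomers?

no

Only one geometric arrangement is possible.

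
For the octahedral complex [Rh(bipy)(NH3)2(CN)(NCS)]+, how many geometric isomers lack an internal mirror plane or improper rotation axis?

2

The six octahedral sites form three mutually perpendicular trans pairs.
Each bipy is bidentate and must span two cis positions.
Working through the distinct placements yields 4 geometric isomers: NH3 cis (3 arrangements, 2 chiral); NH3 trans.
Of these, 2 lack any improper symmetry element and so occur as enantiomeric pairs, giving 4 + 2 = 6 stereoisomers in total.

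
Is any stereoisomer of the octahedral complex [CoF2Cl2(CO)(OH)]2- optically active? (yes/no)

An octahedron has six vertices in three trans pairs; every non-trans pair is cis.
The distinct arrangements are (6 in all): F cis, Cl cis (3 arrangements, 2 chiral); F trans, Cl cis; F cis, Cl trans; F trans, Cl trans.
Of these, 2 lack any improper symmetry element and so occur as enantiomeric pairs, giving 6 + 2 = 8 stereoisomers in total.

yes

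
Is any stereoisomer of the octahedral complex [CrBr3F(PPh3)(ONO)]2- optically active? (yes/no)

yes

Systematic placement gives 4 geometric isomers: Br mer (3 arrangements); Br fac (chiral).
One of these lacks any improper symmetry element and so occurs as an enantiomeric pair, giving 4 + 1 = 5 stereoisomers in total.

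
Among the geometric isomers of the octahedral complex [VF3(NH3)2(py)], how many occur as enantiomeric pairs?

In an octahedral complex each vertex has one trans partner and four cis neighbours.
Working through the distinct placements yields 3 geometric isomers: F mer, NH3 cis; F mer, NH3 trans; F fac, NH3 cis.
Each arrangement has an internal mirror plane or centre of symmetry, so none is chiral.

0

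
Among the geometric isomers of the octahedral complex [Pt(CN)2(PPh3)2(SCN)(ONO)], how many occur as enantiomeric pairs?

2

An octahedron has six vertices in three trans pairs; every non-trans pair is cis.
There are 6 geometric isomers: CN trans, PPh3 cis; CN trans, PPh3 trans; CN cis, PPh3 cis (3 arrangements, 2 chiral); CN cis, PPh3 trans.
Of these, 2 lack any improper symmetry element and so occur as enantiomeric pairs, giving 6 + 2 = 8 stereoisomers in total.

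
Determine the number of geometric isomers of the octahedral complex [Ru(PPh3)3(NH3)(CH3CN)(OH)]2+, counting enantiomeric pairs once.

An octahedron has six vertices in three trans pairs; every non-trans pair is cis.
Systematic placement gives 4 geometric isomers: PPh3 mer (3 arrangements); PPh3 fac (chiral).

4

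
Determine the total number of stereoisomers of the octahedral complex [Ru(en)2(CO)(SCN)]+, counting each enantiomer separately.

3

An octahedron has six vertices in three trans pairs; every non-trans pair is cis.
Each en is bidentate and must span two cis positions.
The distinct arrangements are (2 in all): CO and SCN mutually trans; CO and SCN mutually cis (chiral).
One of these lacks any improper symmetry element and so occurs as an enantiomeric pair, giving 2 + 1 = 3 stereoisomers in total.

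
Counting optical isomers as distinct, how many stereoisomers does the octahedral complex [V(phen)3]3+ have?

2

An octahedron has six vertices in three trans pairs; every non-trans pair is cis.
Each phen is bidentate and must span two cis positions.
Only one geometric arrangement is possible; it has no improper symmetry element, so it exists as a pair of enantiomers (2 stereoisomers).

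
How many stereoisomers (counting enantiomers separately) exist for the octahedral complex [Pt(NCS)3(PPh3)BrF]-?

5

The six octahedral sites form three mutually perpendicular trans pairs.
Systematic placement gives 4 geometric isomers: NCS mer (3 arrangements); NCS fac (chiral).
One of these lacks any improper symmetry element and so occurs as an enantiomeric pair, giving 4 + 1 = 5 stereoisomers in total.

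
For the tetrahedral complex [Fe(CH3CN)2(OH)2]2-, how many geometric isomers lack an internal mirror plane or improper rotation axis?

Only one geometric arrangement is possible.

0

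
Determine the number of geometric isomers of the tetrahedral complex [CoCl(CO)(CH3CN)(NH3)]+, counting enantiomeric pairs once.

Only one geometric arrangement is possible; it has no improper symmetry element, so it exists as a pair of enantiomers (2 stereoisomers).

1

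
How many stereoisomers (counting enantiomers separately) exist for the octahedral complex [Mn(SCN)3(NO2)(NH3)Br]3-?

5

An octahedron has six vertices in three trans pairs; every non-trans pair is cis.
Systematic placement gives 4 geometric isomers: SCN mer (3 arrangements); SCN fac (chiral).
One of these lacks any improper symmetry element and so occurs as an enantiomeric pair, giving 4 + 1 = 5 stereoisomers in total.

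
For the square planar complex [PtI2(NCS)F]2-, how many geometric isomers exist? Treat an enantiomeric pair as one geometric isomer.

In a square planar complex each vertex has one trans partner and two cis neighbours.
Systematic placement gives 2 geometric isomers: I cis; I trans.

2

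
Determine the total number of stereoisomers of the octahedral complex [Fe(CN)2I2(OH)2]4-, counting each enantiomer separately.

6

The six octahedral sites form three mutually perpendicular trans pairs.
Working through the distinct placements yields 5 geometric isomers: CN trans, I trans, OH trans; CN trans, I cis, OH cis; CN cis, I cis, OH trans; CN cis, I cis, OH cis (chiral); CN cis, I trans, OH cis.
One of these lacks any improper symmetry element and so occurs as an enantiomeric pair, giving 5 + 1 = 6 stereoisomers in total.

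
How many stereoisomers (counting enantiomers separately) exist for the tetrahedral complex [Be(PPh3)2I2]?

All four vertices of a tetrahedron are equivalent and mutually adjacent, so cis/trans isomerism cannot arise.
Only one geometric arrangement is possible.

1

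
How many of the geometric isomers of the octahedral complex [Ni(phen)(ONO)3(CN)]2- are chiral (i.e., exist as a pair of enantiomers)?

An octahedron has six vertices in three trans pairs; every non-trans pair is cis.
Each phen is bidentate and must span two cis positions.
Systematic placement gives 2 geometric isomers: ONO fac; ONO mer.
Each arrangement has an internal mirror plane or centre of symmetry, so none is chiral.

0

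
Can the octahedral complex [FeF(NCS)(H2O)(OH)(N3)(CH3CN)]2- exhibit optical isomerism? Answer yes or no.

Systematic enumeration (placing each ligand type in turn and discarding arrangements equivalent by rotation or reflection) gives 15 geometric isomers.
Of these, 15 lack any improper symmetry element and so occur as enantiomeric pairs, giving 15 + 15 = 30 stereoisomers in total.

yes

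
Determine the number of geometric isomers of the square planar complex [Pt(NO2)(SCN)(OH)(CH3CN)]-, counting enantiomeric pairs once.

In a square planar complex each vertex has one trans partner and two cis neighbours.
The distinct arrangements are (3 in all): (CH3CN/OH trans, NO2/SCN trans); (CH3CN/SCN trans, NO2/OH trans); (CH3CN/NO2 trans, OH/SCN trans).

3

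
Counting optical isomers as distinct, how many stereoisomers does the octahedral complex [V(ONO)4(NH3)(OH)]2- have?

2

The six octahedral sites form three mutually perpendicular trans pairs.
Systematic placement gives 2 geometric isomers: NH3 and OH mutually trans; NH3 and OH mutually cis.
Each arrangement has an internal mirror plane or centre of symmetry, so none is chiral.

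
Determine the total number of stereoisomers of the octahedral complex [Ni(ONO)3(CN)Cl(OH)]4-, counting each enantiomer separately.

5

The six octahedral sites form three mutually perpendicular trans pairs.
Systematic placement gives 4 geometric isomers: ONO mer (3 arrangements); ONO fac (chiral).
One of these lacks any improper symmetry element and so occurs as an enantiomeric pair, giving 4 + 1 = 5 stereoisomers in total.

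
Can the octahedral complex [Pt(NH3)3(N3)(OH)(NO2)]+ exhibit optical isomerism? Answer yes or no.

An octahedron has six vertices in three trans pairs; every non-trans pair is cis.
There are 4 geometric isomers: NH3 mer (3 arrangements); NH3 fac (chiral).
One of these lacks any improper symmetry element and so occurs as an enantiomeric pair, giving 4 + 1 = 5 stereoisomers in total.

yes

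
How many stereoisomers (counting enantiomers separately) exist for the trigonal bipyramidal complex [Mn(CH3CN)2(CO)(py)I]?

Systematic enumeration (placing each ligand type in turn and discarding arrangements equivalent by rotation or reflection) gives 7 geometric isomers.
Of these, 3 lack any improper symmetry element and so occur as enantiomeric pairs, giving 7 + 3 = 10 stereoisomers in total.

10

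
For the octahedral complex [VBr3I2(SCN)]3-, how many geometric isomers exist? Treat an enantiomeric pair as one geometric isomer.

In an octahedral complex each vertex has one trans partner and four cis neighbours.
There are 3 geometric isomers: Br mer, I cis; Br mer, I trans; Br fac, I cis.

3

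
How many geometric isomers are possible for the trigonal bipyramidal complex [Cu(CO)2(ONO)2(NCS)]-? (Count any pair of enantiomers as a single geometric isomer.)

In a trigonal bipyramid the two axial positions differ from the three equatorial ones.
Systematic enumeration (placing each ligand type in turn and discarding arrangements equivalent by rotation or reflection) gives 5 geometric isomers.

5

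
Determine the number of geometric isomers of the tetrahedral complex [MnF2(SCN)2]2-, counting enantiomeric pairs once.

All four vertices of a tetrahedron are equivalent and mutually adjacent, so cis/trans isomerism cannot arise.
Only one geometric arrangement is possible.

1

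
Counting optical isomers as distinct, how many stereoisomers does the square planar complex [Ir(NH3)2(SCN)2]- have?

A square has two trans pairs of vertices; adjacent vertices are cis.
Systematic placement gives 2 geometric isomers: NH3 cis; NH3 trans.
Each arrangement has an internal mirror plane or centre of symmetry, so none is chiral.

2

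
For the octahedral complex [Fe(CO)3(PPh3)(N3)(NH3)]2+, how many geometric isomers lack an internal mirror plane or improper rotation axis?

1

An octahedron has six vertices in three trans pairs; every non-trans pair is cis.
Working through the distinct placements yields 4 geometric isomers: CO mer (3 arrangements); CO fac (chiral).
One of these lacks any improper symmetry element and so occurs as an enantiomeric pair, giving 4 + 1 = 5 stereoisomers in total.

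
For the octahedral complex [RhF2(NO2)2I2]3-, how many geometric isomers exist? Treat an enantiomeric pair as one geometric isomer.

5

The distinct arrangements are (5 in all): F trans, NO2 trans, I trans; F trans, NO2 cis, I cis; F cis, NO2 trans, I cis; F cis, NO2 cis, I cis (chiral); F cis, NO2 cis, I trans.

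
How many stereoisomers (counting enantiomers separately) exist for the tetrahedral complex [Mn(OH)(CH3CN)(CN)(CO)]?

In a tetrahedral complex all four positions are equivalent and every pair of ligands is adjacent — there is no cis/trans distinction.
Only one geometric arrangement is possible; it has no improper symmetry element, so it exists as a pair of enantiomers (2 stereoisomers).

2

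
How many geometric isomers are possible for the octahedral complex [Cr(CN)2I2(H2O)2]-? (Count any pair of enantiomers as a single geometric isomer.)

5

In an octahedral complex each vertex has one trans partner and four cis neighbours.
Working through the distinct placements yields 5 geometric isomers: CN trans, I trans, H2O trans; CN trans, I cis, H2O cis; CN cis, I trans, H2O cis; CN cis, I cis, H2O cis (chiral); CN cis, I cis, H2O trans.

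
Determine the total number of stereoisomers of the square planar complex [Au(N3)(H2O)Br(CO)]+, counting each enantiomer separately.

3

Working through the distinct placements yields 3 geometric isomers: (Br/H2O trans, CO/N3 trans); (Br/N3 trans, CO/H2O trans); (Br/CO trans, H2O/N3 trans).
Each arrangement has an internal mirror plane or centre of symmetry, so none is chiral.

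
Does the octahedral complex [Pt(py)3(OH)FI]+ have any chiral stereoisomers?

yes

The distinct arrangements are (4 in all): py mer (3 arrangements); py fac (chiral).
One of these lacks any improper symmetry element and so occurs as an enantiomeric pair, giving 4 + 1 = 5 stereoisomers in total.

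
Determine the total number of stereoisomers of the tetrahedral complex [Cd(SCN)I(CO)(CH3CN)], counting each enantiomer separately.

In a tetrahedral complex all four positions are equivalent and every pair of ligands is adjacent — there is no cis/trans distinction.
Only one geometric arrangement is possible; it has no improper symmetry element, so it exists as a pair of enantiomers (2 stereoisomers).

2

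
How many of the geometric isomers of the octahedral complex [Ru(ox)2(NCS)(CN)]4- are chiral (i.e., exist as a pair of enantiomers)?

Each ox is bidentate and must span two cis positions.
Working through the distinct placements yields 2 geometric isomers: NCS and CN mutually trans; NCS and CN mutually cis (chiral).
One of these lacks any improper symmetry element and so occurs as an enantiomeric pair, giving 2 + 1 = 3 stereoisomers in total.

1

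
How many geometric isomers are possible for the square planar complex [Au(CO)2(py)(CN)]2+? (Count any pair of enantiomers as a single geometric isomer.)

A square has two trans pairs of vertices; adjacent vertices are cis.
Systematic placement gives 2 geometric isomers: CO cis; CO trans.

2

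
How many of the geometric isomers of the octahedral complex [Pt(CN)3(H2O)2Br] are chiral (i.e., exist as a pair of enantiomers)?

An octahedron has six vertices in three trans pairs; every non-trans pair is cis.
Working through the distinct placements yields 3 geometric isomers: CN mer, H2O trans; CN fac, H2O cis; CN mer, H2O cis.
Each arrangement has an internal mirror plane or centre of symmetry, so none is chiral.

0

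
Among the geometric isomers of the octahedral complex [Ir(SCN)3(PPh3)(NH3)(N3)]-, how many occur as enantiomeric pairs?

1

In an octahedral complex each vertex has one trans partner and four cis neighbours.
Working through the distinct placements yields 4 geometric isomers: SCN mer (3 arrangements); SCN fac (chiral).
One of these lacks any improper symmetry element and so occurs as an enantiomeric pair, giving 4 + 1 = 5 stereoisomers in total.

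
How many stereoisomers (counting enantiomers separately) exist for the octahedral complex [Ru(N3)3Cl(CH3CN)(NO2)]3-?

An octahedron has six vertices in three trans pairs; every non-trans pair is cis.
Working through the distinct placements yields 4 geometric isomers: N3 mer (3 arrangements); N3 fac (chiral).
One of these lacks any improper symmetry element and so occurs as an enantiomeric pair, giving 4 + 1 = 5 stereoisomers in total.

5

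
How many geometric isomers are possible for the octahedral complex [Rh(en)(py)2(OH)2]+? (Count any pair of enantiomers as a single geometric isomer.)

In an octahedral complex each vertex has one trans partner and four cis neighbours.
Each en is bidentate and must span two cis positions.
Working through the distinct placements yields 3 geometric isomers: py cis, OH trans; py trans, OH cis; py cis, OH cis (chiral).

3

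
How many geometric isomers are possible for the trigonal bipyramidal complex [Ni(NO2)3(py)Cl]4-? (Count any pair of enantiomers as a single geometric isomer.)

4

In a trigonal bipyramid the two axial positions differ from the three equatorial ones.
There are 4 geometric isomers: py equatorial, Cl axial; py axial, Cl axial; py equatorial, Cl equatorial; py axial, Cl equatorial.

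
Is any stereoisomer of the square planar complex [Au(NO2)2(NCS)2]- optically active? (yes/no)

A square has two trans pairs of vertices; adjacent vertices are cis.
The distinct arrangements are (2 in all): NO2 cis; NO2 trans.
Each arrangement has an internal mirror plane or centre of symmetry, so none is chiral.

no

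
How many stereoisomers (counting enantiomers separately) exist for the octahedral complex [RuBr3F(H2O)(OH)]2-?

5

In an octahedral complex each vertex has one trans partner and four cis neighbours.
There are 4 geometric isomers: Br mer (3 arrangements); Br fac (chiral).
One of these lacks any improper symmetry element and so occurs as an enantiomeric pair, giving 4 + 1 = 5 stereoisomers in total.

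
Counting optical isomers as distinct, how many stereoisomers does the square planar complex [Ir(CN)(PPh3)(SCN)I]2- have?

3

A square has two trans pairs of vertices; adjacent vertices are cis.
There are 3 geometric isomers: (CN/PPh3 trans, I/SCN trans); (CN/SCN trans, I/PPh3 trans); (CN/I trans, PPh3/SCN trans).
Each arrangement has an internal mirror plane or centre of symmetry, so none is chiral.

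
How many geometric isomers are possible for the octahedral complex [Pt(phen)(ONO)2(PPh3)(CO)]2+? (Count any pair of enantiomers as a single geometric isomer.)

The six octahedral sites form three mutually perpendicular trans pairs.
Each phen is bidentate and must span two cis positions.
There are 4 geometric isomers: ONO cis (3 arrangements, 2 chiral); ONO trans.

4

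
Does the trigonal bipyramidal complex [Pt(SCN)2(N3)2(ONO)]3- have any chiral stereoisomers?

yes

A trigonal bipyramid has two axial and three equatorial sites, which are chemically inequivalent.
Exhaustive case analysis gives 5 geometric isomers.
One of these lacks any improper symmetry element and so occurs as an enantiomeric pair, giving 5 + 1 = 6 stereoisomers in total.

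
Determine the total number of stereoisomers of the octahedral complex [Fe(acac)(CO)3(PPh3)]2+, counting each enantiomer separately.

2

In an octahedral complex each vertex has one trans partner and four cis neighbours.
Each acac is bidentate and must span two cis positions.
Working through the distinct placements yields 2 geometric isomers: CO mer; CO fac.
Each arrangement has an internal mirror plane or centre of symmetry, so none is chiral.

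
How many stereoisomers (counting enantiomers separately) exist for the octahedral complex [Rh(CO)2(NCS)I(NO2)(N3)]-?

An octahedron has six vertices in three trans pairs; every non-trans pair is cis.
Placing the ligands in turn and identifying arrangements related by rotation or reflection leaves 9 distinct geometric isomers.
Of these, 6 lack any improper symmetry element and so occur as enantiomeric pairs, giving 9 + 6 = 15 stereoisomers in total.

15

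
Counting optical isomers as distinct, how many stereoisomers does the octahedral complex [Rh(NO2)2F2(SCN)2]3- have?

6

An octahedron has six vertices in three trans pairs; every non-trans pair is cis.
Working through the distinct placements yields 5 geometric isomers: NO2 trans, F trans, SCN trans; NO2 cis, F trans, SCN cis; NO2 cis, F cis, SCN trans; NO2 cis, F cis, SCN cis (chiral); NO2 trans, F cis, SCN cis.
One of these lacks any improper symmetry element and so occurs as an enantiomeric pair, giving 5 + 1 = 6 stereoisomers in total.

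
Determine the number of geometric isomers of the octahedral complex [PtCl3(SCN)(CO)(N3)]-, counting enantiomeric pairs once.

4

In an octahedral complex each vertex has one trans partner and four cis neighbours.
Systematic placement gives 4 geometric isomers: Cl mer (3 arrangements); Cl fac (chiral).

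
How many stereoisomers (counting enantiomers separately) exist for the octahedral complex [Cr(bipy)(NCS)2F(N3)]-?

Each bipy is bidentate and must span two cis positions.
Systematic placement gives 4 geometric isomers: NCS cis (3 arrangements, 2 chiral); NCS trans.
Of these, 2 lack any improper symmetry element and so occur as enantiomeric pairs, giving 4 + 2 = 6 stereoisomers in total.

6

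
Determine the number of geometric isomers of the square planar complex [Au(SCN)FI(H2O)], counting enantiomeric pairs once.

In a square planar complex each vertex has one trans partner and two cis neighbours.
Systematic placement gives 3 geometric isomers: (F/I trans, H2O/SCN trans); (F/SCN trans, H2O/I trans); (F/H2O trans, I/SCN trans).

3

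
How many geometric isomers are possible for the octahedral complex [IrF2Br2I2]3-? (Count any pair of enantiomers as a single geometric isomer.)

5

Working through the distinct placements yields 5 geometric isomers: F trans, Br trans, I trans; F cis, Br trans, I cis; F cis, Br cis, I trans; F cis, Br cis, I cis (chiral); F trans, Br cis, I cis.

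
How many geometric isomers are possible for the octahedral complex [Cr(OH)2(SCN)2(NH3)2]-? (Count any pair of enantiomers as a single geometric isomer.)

5

In an octahedral complex each vertex has one trans partner and four cis neighbours.
The distinct arrangements are (5 in all): OH trans, SCN trans, NH3 trans; OH cis, SCN cis, NH3 trans; OH cis, SCN trans, NH3 cis; OH cis, SCN cis, NH3 cis (chiral); OH trans, SCN cis, NH3 cis.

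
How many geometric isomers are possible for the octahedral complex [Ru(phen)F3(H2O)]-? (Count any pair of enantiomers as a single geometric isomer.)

An octahedron has six vertices in three trans pairs; every non-trans pair is cis.
Each phen is bidentate and must span two cis positions.
The distinct arrangements are (2 in all): F mer; F fac.

2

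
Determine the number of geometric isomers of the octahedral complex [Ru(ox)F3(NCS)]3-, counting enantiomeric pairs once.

2

Each ox is bidentate and must span two cis positions.
There are 2 geometric isomers: F mer; F fac.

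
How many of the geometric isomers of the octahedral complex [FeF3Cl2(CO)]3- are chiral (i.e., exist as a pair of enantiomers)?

In an octahedral complex each vertex has one trans partner and four cis neighbours.
There are 3 geometric isomers: F mer, Cl cis; F mer, Cl trans; F fac, Cl cis.
Each arrangement has an internal mirror plane or centre of symmetry, so none is chiral.

0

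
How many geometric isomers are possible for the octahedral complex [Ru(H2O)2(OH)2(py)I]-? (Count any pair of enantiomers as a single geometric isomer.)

An octahedron has six vertices in three trans pairs; every non-trans pair is cis.
There are 6 geometric isomers: H2O trans, OH cis; H2O trans, OH trans; H2O cis, OH cis (3 arrangements, 2 chiral); H2O cis, OH trans.

6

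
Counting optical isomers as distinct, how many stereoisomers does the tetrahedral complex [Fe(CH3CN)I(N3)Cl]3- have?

In a tetrahedral complex all four positions are equivalent and every pair of ligands is adjacent — there is no cis/trans distinction.
Only one geometric arrangement is possible; it has no improper symmetry element, so it exists as a pair of enantiomers (2 stereoisomers).

2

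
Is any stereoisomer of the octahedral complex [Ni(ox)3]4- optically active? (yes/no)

In an octahedral complex each vertex has one trans partner and four cis neighbours.
Each ox is bidentate and must span two cis positions.
Only one geometric arrangement is possible; it has no improper symmetry element, so it exists as a pair of enantiomers (2 stereoisomers).

yes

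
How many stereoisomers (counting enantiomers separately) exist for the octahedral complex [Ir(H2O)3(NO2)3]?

In an octahedral complex each vertex has one trans partner and four cis neighbours.
There are 2 geometric isomers: H2O mer; H2O fac.
Each arrangement has an internal mirror plane or centre of symmetry, so none is chiral.

2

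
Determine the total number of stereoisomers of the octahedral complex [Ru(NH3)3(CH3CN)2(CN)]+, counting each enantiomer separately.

In an octahedral complex each vertex has one trans partner and four cis neighbours.
Working through the distinct placements yields 3 geometric isomers: NH3 mer, CH3CN trans; NH3 mer, CH3CN cis; NH3 fac, CH3CN cis.
Each arrangement has an internal mirror plane or centre of symmetry, so none is chiral.

3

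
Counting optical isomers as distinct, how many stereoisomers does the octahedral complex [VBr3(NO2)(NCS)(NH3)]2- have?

5

Working through the distinct placements yields 4 geometric isomers: Br mer (3 arrangements); Br fac (chiral).
One of these lacks any improper symmetry element and so occurs as an enantiomeric pair, giving 4 + 1 = 5 stereoisomers in total.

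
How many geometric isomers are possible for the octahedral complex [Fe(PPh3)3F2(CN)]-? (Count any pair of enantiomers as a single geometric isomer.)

The six octahedral sites form three mutually perpendicular trans pairs.
Systematic placement gives 3 geometric isomers: PPh3 mer, F cis; PPh3 mer, F trans; PPh3 fac, F cis.

3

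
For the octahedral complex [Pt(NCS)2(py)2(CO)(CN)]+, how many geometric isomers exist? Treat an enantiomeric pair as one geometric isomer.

The six octahedral sites form three mutually perpendicular trans pairs.
There are 6 geometric isomers: NCS trans, py trans; NCS cis, py cis (3 arrangements, 2 chiral); NCS cis, py trans; NCS trans, py cis.

6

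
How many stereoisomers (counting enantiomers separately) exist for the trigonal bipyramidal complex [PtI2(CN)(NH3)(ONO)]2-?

10

In a trigonal bipyramid the two axial positions differ from the three equatorial ones.
Placing the ligands in turn and identifying arrangements related by rotation or reflection leaves 7 distinct geometric isomers.
Of these, 3 lack any improper symmetry element and so occur as enantiomeric pairs, giving 7 + 3 = 10 stereoisomers in total.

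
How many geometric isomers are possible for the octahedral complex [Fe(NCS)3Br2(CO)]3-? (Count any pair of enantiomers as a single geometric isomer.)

An octahedron has six vertices in three trans pairs; every non-trans pair is cis.
There are 3 geometric isomers: NCS mer, Br trans; NCS mer, Br cis; NCS fac, Br cis.

3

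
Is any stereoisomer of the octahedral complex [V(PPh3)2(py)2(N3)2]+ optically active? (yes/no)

yes

The six octahedral sites form three mutually perpendicular trans pairs.
There are 5 geometric isomers: PPh3 trans, py trans, N3 trans; PPh3 cis, py cis, N3 trans; PPh3 cis, py trans, N3 cis; PPh3 cis, py cis, N3 cis (chiral); PPh3 trans, py cis, N3 cis.
One of these lacks any improper symmetry element and so occurs as an enantiomeric pair, giving 5 + 1 = 6 stereoisomers in total.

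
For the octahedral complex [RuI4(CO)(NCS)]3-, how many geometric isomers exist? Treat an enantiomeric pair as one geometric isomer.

2

There are 2 geometric isomers: CO and NCS mutually cis; CO and NCS mutually trans.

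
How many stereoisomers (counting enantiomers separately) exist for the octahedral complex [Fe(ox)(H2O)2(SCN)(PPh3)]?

6

In an octahedral complex each vertex has one trans partner and four cis neighbours.
Each ox is bidentate and must span two cis positions.
The distinct arrangements are (4 in all): H2O trans; H2O cis (3 arrangements, 2 chiral).
Of these, 2 lack any improper symmetry element and so occur as enantiomeric pairs, giving 4 + 2 = 6 stereoisomers in total.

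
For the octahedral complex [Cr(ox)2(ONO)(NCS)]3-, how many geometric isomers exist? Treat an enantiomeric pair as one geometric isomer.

In an octahedral complex each vertex has one trans partner and four cis neighbours.
Each ox is bidentate and must span two cis positions.
There are 2 geometric isomers: ONO and NCS mutually trans; ONO and NCS mutually cis (chiral).

2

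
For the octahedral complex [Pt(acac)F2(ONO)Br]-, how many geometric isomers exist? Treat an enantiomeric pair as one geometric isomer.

4

The six octahedral sites form three mutually perpendicular trans pairs.
Each acac is bidentate and must span two cis positions.
The distinct arrangements are (4 in all): F cis (3 arrangements, 2 chiral); F trans.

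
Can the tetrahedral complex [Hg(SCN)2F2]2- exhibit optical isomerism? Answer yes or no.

All four vertices of a tetrahedron are equivalent and mutually adjacent, so cis/trans isomerism cannot arise.
Only one geometric arrangement is possible.

no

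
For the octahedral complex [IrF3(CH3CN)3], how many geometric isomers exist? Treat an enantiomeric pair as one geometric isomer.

2

There are 2 geometric isomers: F mer; F fac.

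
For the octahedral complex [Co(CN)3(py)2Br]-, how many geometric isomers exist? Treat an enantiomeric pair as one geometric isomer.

In an octahedral complex each vertex has one trans partner and four cis neighbours.
The distinct arrangements are (3 in all): CN mer, py trans; CN fac, py cis; CN mer, py cis.

3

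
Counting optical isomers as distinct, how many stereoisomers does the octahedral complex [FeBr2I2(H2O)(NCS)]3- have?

In an octahedral complex each vertex has one trans partner and four cis neighbours.
The distinct arrangements are (6 in all): Br trans, I cis; Br trans, I trans; Br cis, I cis (3 arrangements, 2 chiral); Br cis, I trans.
Of these, 2 lack any improper symmetry element and so occur as enantiomeric pairs, giving 6 + 2 = 8 stereoisomers in total.

8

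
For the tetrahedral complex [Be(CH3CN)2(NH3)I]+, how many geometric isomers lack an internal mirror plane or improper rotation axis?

0

In a tetrahedral complex all four positions are equivalent and every pair of ligands is adjacent — there is no cis/trans distinction.
Only one geometric arrangement is possible.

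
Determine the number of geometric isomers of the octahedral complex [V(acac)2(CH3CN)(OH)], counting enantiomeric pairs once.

2

In an octahedral complex each vertex has one trans partner and four cis neighbours.
Each acac is bidentate and must span two cis positions.
There are 2 geometric isomers: CH3CN and OH mutually trans; CH3CN and OH mutually cis (chiral).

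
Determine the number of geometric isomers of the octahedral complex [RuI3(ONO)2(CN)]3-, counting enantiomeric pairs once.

3

Systematic placement gives 3 geometric isomers: I mer, ONO trans; I fac, ONO cis; I mer, ONO cis.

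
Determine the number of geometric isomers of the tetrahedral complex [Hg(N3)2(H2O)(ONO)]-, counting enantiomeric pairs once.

All four vertices of a tetrahedron are equivalent and mutually adjacent, so cis/trans isomerism cannot arise.
Only one geometric arrangement is possible.

1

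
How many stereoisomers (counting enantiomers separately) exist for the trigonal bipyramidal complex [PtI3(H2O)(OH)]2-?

A trigonal bipyramid has two axial and three equatorial sites, which are chemically inequivalent.
Systematic placement gives 4 geometric isomers: H2O axial, OH equatorial; H2O axial, OH axial; H2O equatorial, OH equatorial; H2O equatorial, OH axial.
Each arrangement has an internal mirror plane or centre of symmetry, so none is chiral.

4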